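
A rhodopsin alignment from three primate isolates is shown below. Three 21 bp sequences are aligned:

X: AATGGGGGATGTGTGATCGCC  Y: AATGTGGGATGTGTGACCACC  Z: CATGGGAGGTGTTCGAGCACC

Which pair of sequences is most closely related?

X–Y: 3/21 differ, p = 0.143, d = 0.158.
X–Z: 7/21 differ, p = 0.333, d = 0.441.
Y–Z: 7/21 differ, p = 0.333, d = 0.441.
The smallest distance is between X and Y.

X and Y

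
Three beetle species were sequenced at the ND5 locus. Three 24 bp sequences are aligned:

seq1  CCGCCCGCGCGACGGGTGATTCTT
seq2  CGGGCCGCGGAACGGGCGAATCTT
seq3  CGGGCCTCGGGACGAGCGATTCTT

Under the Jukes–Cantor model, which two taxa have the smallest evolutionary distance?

seq2 and seq3

seq1–seq2: 6/24 differ, p = 0.250, d = 0.304.
seq1–seq3: 6/24 differ, p = 0.250, d = 0.304.
seq2–seq3: 4/24 differ, p = 0.167, d = 0.188.
The smallest distance is between seq2 and seq3.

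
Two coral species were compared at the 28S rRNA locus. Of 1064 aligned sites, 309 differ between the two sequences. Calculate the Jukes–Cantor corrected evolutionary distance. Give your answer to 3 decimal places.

0.367

p = 309/1064 ≈ 0.290414.
d = −(3/4) ln(1 − 4p/3) = −0.75 ln(1 − 0.387219) = −0.75 ln(0.612781)
  = −0.75 × (-0.489748) = 0.367311 substitutions/site.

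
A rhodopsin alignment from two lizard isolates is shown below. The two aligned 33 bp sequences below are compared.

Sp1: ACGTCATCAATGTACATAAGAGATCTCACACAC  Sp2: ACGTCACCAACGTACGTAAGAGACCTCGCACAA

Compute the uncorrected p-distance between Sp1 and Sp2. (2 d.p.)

The sequences differ at 6 of 33 positions (sites 7, 11, 16, 24, 28, 33).
p = 6/33 = 0.181818… ≈ 0.18 (to 2 d.p.).

0.18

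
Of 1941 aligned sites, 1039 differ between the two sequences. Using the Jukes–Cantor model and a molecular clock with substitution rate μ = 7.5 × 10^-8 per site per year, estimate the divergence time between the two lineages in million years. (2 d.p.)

6.25

p = 1039/1941 ≈ 0.535291.
d = −(3/4) ln(1 − 4p/3) = −0.75 ln(1 − 0.713721) = −0.75 ln(0.286279)
  = −0.75 × (-1.250788) = 0.938091 substitutions/site.
Under a molecular clock d = 2μt, so t = d/(2μ) = 0.938091 / (2 × 7.5 × 10^-8) = 6.25 million years.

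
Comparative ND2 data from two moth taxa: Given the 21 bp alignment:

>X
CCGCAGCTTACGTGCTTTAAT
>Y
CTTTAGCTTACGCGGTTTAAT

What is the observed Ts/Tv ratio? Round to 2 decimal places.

Transitions are A↔G and C↔T; transversions are all other mismatches.
Transitions: 3. Transversions: 2.
R = 3/2 = 1.50.

1.50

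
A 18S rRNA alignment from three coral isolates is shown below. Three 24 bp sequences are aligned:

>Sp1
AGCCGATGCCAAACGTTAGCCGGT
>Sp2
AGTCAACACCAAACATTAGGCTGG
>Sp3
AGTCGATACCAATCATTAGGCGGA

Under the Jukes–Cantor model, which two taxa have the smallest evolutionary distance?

Sp2 and Sp3

Sp1–Sp2: 8/24 differ, p = 0.333, d = 0.441.
Sp1–Sp3: 6/24 differ, p = 0.250, d = 0.304.
Sp2–Sp3: 5/24 differ, p = 0.208, d = 0.244.
The smallest distance is between Sp2 and Sp3.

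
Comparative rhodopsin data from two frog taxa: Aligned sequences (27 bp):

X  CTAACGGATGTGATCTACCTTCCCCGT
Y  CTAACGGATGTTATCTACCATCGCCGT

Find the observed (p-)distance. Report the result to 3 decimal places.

The sequences differ at 3 of 27 positions (sites 12, 20, 23).
p = 3/27 = 0.111111… ≈ 0.111 (to 3 d.p.).

0.111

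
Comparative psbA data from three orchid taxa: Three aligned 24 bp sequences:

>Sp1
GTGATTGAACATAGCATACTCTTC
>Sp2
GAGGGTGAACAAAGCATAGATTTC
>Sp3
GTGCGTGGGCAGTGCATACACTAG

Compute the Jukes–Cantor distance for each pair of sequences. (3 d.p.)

Sp1–Sp2: 7/24 sites differ → p ≈ 0.291667, d = −0.75 ln(1 − 0.388889) = 0.369358 ≈ 0.369.
Sp1–Sp3: 9/24 sites differ → p = 0.375, d = −0.75 ln(1 − 0.5) = 0.519860 ≈ 0.520.
Sp2–Sp3: 10/24 sites differ → p ≈ 0.416667, d = −0.75 ln(1 − 0.555556) = 0.608198 ≈ 0.608.

d(Sp1,Sp2) = 0.369, d(Sp1,Sp3) = 0.520, d(Sp2,Sp3) = 0.608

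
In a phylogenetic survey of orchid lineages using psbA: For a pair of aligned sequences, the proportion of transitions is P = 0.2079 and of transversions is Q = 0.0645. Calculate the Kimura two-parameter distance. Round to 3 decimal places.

0.362

Under the Kimura two-parameter model, d = −½ ln(1 − 2P − Q) − ¼ ln(1 − 2Q).
1 − 2P − Q = 0.5197, giving −½ ln(0.5197) = 0.327252.
1 − 2Q = 0.871, giving −¼ ln(0.871) = 0.034528.
d = 0.327252 + 0.034528 = 0.361780.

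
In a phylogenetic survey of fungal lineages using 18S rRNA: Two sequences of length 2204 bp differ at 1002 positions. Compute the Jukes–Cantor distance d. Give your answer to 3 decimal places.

0.699

p = 1002/2204 ≈ 0.454628.
d = −(3/4) ln(1 − 4p/3) = −0.75 ln(1 − 0.606171) = −0.75 ln(0.393829)
  = −0.75 × (-0.931838) = 0.698879 substitutions/site.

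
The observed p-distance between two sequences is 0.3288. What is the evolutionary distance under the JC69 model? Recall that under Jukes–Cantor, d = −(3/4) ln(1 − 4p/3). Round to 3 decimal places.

d = −(3/4) ln(1 − 4p/3) = −0.75 ln(1 − 0.4384) = −0.75 ln(0.5616)
  = −0.75 × (-0.576965) = 0.432724 substitutions/site.

0.433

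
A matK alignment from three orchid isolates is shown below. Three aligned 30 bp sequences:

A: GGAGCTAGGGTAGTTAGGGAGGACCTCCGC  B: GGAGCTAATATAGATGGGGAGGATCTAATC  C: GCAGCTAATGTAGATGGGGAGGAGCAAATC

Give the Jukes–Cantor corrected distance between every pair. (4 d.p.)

d(A,B) = 0.3831, d(A,C) = 0.4408, d(B,C) = 0.1468

A–B: 9/30 sites differ → p = 0.3, d = −0.75 ln(1 − 0.4) = 0.383119 ≈ 0.3831.
A–C: 10/30 sites differ → p ≈ 0.333333, d = −0.75 ln(1 − 0.444444) = 0.440839 ≈ 0.4408.
B–C: 4/30 sites differ → p ≈ 0.133333, d = −0.75 ln(1 − 0.177777) = 0.146808 ≈ 0.1468.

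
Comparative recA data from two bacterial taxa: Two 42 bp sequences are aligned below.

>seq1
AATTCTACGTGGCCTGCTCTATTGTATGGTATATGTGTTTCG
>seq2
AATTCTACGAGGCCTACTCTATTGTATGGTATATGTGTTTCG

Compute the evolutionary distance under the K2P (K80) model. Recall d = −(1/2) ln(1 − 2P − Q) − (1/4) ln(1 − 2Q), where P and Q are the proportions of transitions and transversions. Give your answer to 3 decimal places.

0.049

Of 42 sites, 1 differences are transitions and 1 are transversions, so P = 1/42 ≈ 0.02381 and Q = 1/42 ≈ 0.02381.
Under the Kimura two-parameter model, d = −½ ln(1 − 2P − Q) − ¼ ln(1 − 2Q).
1 − 2P − Q = 0.92857, giving −½ ln(0.92857) = 0.037055.
1 − 2Q = 0.95238, giving −¼ ln(0.95238) = 0.012198.
d = 0.037055 + 0.012198 = 0.049253.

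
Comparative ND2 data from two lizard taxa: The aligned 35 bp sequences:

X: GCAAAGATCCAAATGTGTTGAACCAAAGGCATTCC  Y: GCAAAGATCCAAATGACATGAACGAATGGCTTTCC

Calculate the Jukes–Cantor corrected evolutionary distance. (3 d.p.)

The sequences differ at 6 of 35 sites (16, 17, 18, 24, 27, 31), so p = 6/35 ≈ 0.171429.
d = −(3/4) ln(1 − 4p/3) = −0.75 ln(1 − 0.228572) = −0.75 ln(0.771428)
  = −0.75 × (-0.259512) = 0.194634 substitutions/site.

0.195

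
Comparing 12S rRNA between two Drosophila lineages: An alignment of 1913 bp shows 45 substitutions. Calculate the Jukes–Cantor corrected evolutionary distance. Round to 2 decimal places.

p = 45/1913 ≈ 0.023523.
d = −(3/4) ln(1 − 4p/3) = −0.75 ln(1 − 0.031364) = −0.75 ln(0.968636)
  = −0.75 × (-0.031866) = 0.023900 substitutions/site.

0.02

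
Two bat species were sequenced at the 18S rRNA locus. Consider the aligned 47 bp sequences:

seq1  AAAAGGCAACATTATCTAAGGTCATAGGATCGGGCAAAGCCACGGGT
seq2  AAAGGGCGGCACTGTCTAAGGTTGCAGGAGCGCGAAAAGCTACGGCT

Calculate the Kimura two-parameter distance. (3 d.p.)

0.362

Of 47 sites, 9 differences are transitions and 4 are transversions, so P = 9/47 ≈ 0.191489 and Q = 4/47 ≈ 0.085106.
Under the Kimura two-parameter model, d = −½ ln(1 − 2P − Q) − ¼ ln(1 − 2Q).
1 − 2P − Q = 0.531916, giving −½ ln(0.531916) = 0.315635.
1 − 2Q = 0.829788, giving −¼ ln(0.829788) = 0.046646.
d = 0.315635 + 0.046646 = 0.362281.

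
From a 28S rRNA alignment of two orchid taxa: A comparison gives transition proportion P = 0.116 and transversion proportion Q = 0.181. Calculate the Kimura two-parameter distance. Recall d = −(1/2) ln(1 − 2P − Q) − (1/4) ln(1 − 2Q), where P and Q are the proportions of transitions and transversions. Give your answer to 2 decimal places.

Under the Kimura two-parameter model, d = −½ ln(1 − 2P − Q) − ¼ ln(1 − 2Q).
1 − 2P − Q = 0.587, giving −½ ln(0.587) = 0.266365.
1 − 2Q = 0.638, giving −¼ ln(0.638) = 0.112354.
d = 0.266365 + 0.112354 = 0.378719.

0.38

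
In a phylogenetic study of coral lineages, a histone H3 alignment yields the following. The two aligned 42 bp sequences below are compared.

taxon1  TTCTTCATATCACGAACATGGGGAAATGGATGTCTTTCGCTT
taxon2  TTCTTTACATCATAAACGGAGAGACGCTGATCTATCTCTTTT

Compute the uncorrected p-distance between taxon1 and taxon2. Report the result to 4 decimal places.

The sequences differ at 17 of 42 positions.
p = 17/42 = 0.404761… ≈ 0.4048 (to 4 d.p.).

0.4048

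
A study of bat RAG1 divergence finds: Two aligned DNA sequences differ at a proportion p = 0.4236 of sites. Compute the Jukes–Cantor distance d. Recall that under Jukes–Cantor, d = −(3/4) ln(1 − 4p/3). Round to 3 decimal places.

0.624

d = −(3/4) ln(1 − 4p/3) = −0.75 ln(1 − 0.5648) = −0.75 ln(0.4352)
  = −0.75 × (-0.831950) = 0.623963 substitutions/site.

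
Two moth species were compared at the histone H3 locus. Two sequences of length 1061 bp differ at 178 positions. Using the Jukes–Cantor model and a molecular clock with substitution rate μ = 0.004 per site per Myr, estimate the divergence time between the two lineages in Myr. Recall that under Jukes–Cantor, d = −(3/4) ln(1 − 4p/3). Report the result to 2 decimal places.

p = 178/1061 ≈ 0.167766.
d = −(3/4) ln(1 − 4p/3) = −0.75 ln(1 − 0.223688) = −0.75 ln(0.776312)
  = −0.75 × (-0.253201) = 0.189901 substitutions/site.
Under a molecular clock d = 2μt, so t = d/(2μ) = 0.189901 / (2 × 0.004) = 23.74 Myr.

23.74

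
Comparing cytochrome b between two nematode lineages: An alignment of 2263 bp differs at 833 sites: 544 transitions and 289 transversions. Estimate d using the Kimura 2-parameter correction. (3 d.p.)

P = 544/2263 ≈ 0.240389 and Q = 289/2263 ≈ 0.127707.
Under the Kimura two-parameter model, d = −½ ln(1 − 2P − Q) − ¼ ln(1 − 2Q).
1 − 2P − Q = 0.391515, giving −½ ln(0.391515) = 0.468866.
1 − 2Q = 0.744586, giving −¼ ln(0.744586) = 0.073732.
d = 0.468866 + 0.073732 = 0.542598.

0.543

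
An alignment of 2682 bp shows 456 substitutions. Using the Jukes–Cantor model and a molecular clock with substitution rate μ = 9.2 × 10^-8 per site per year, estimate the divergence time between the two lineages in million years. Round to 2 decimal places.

p = 456/2682 ≈ 0.170022.
d = −(3/4) ln(1 − 4p/3) = −0.75 ln(1 − 0.226696) = −0.75 ln(0.773304)
  = −0.75 × (-0.257083) = 0.192812 substitutions/site.
Under a molecular clock d = 2μt, so t = d/(2μ) = 0.192812 / (2 × 9.2 × 10^-8) = 1.05 million years.

1.05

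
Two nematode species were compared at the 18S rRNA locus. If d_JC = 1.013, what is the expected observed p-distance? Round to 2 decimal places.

p = (3/4)(1 − e^(−4d/3)) = 0.75 × (1 − e^(-1.350667)) = 0.75 × (1 − 0.259067) = 0.555700.

0.56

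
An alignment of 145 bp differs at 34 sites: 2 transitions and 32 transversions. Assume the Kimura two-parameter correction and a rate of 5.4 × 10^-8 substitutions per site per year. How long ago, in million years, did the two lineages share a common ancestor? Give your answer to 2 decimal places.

P = 2/145 ≈ 0.013793 and Q = 32/145 ≈ 0.22069.
Under the Kimura two-parameter model, d = −½ ln(1 − 2P − Q) − ¼ ln(1 − 2Q).
1 − 2P − Q = 0.751724, giving −½ ln(0.751724) = 0.142693.
1 − 2Q = 0.55862, giving −¼ ln(0.55862) = 0.145571.
d = 0.142693 + 0.145571 = 0.288264.
Under a molecular clock d = 2μt, so t = d/(2μ) = 0.288264 / (2 × 5.4 × 10^-8) = 2.67 million years.

2.67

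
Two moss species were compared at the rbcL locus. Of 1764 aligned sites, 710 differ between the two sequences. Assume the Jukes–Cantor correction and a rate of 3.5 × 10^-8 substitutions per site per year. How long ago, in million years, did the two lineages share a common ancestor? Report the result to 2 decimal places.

p = 710/1764 ≈ 0.402494.
d = −(3/4) ln(1 − 4p/3) = −0.75 ln(1 − 0.536659) = −0.75 ln(0.463341)
  = −0.75 × (-0.769292) = 0.576969 substitutions/site.
Under a molecular clock d = 2μt, so t = d/(2μ) = 0.576969 / (2 × 3.5 × 10^-8) = 8.24 million years.

8.24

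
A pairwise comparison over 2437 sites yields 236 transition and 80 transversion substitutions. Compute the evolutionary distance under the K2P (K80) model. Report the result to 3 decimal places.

P = 236/2437 ≈ 0.09684 and Q = 80/2437 ≈ 0.032827.
Under the Kimura two-parameter model, d = −½ ln(1 − 2P − Q) − ¼ ln(1 − 2Q).
1 − 2P − Q = 0.773493, giving −½ ln(0.773493) = 0.128419.
1 − 2Q = 0.934346, giving −¼ ln(0.934346) = 0.016977.
d = 0.128419 + 0.016977 = 0.145396.

0.145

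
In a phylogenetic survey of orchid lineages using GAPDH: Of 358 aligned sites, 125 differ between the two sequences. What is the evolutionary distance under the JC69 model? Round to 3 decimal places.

p = 125/358 ≈ 0.349162.
d = −(3/4) ln(1 − 4p/3) = −0.75 ln(1 − 0.465549) = −0.75 ln(0.534451)
  = −0.75 × (-0.626515) = 0.469886 substitutions/site.

0.470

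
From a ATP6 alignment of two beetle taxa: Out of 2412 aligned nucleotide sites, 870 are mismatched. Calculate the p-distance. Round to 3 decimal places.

0.361

p = 870/2412 = 0.360696… ≈ 0.361 (to 3 d.p.).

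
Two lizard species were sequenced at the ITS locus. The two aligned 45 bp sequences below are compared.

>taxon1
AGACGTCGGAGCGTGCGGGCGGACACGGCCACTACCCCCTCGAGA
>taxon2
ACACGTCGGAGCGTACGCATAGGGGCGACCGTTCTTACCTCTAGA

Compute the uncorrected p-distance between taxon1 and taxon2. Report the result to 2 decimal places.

0.38

The sequences differ at 17 of 45 positions.
p = 17/45 = 0.377777… ≈ 0.38 (to 2 d.p.).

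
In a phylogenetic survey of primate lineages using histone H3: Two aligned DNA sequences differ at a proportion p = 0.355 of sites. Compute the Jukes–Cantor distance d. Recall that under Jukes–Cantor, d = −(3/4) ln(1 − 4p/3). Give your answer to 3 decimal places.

d = −(3/4) ln(1 − 4p/3) = −0.75 ln(1 − 0.473333) = −0.75 ln(0.526667)
  = −0.75 × (-0.641187) = 0.480890 substitutions/site.

0.481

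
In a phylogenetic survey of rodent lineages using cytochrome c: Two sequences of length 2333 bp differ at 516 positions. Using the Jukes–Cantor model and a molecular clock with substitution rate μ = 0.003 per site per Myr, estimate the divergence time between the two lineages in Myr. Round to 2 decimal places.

p = 516/2333 ≈ 0.221174.
d = −(3/4) ln(1 − 4p/3) = −0.75 ln(1 − 0.294899) = −0.75 ln(0.705101)
  = −0.75 × (-0.349414) = 0.262061 substitutions/site.
Under a molecular clock d = 2μt, so t = d/(2μ) = 0.262061 / (2 × 0.003) = 43.68 Myr.

43.68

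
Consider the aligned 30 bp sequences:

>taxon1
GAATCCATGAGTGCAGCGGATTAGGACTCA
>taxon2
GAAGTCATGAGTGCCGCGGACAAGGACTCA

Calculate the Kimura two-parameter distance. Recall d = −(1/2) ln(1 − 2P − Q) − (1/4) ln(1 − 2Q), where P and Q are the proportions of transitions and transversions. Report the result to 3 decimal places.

0.189

Of 30 sites, 2 differences are transitions and 3 are transversions, so P = 2/30 ≈ 0.066667 and Q = 3/30 = 0.1.
Under the Kimura two-parameter model, d = −½ ln(1 − 2P − Q) − ¼ ln(1 − 2Q).
1 − 2P − Q = 0.766666, giving −½ ln(0.766666) = 0.132852.
1 − 2Q = 0.8, giving −¼ ln(0.8) = 0.055786.
d = 0.132852 + 0.055786 = 0.188638.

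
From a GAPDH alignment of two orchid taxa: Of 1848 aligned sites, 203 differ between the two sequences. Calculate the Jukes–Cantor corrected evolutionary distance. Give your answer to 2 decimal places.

p = 203/1848 ≈ 0.109848.
d = −(3/4) ln(1 − 4p/3) = −0.75 ln(1 − 0.146464) = −0.75 ln(0.853536)
  = −0.75 × (-0.158368) = 0.118776 substitutions/site.

0.12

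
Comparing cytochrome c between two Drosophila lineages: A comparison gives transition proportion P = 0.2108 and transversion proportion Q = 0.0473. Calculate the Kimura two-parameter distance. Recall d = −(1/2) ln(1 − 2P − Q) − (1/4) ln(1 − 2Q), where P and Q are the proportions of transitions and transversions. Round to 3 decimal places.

0.341

Under the Kimura two-parameter model, d = −½ ln(1 − 2P − Q) − ¼ ln(1 − 2Q).
1 − 2P − Q = 0.5311, giving −½ ln(0.5311) = 0.316402.
1 − 2Q = 0.9054, giving −¼ ln(0.9054) = 0.024845.
d = 0.316402 + 0.024845 = 0.341247.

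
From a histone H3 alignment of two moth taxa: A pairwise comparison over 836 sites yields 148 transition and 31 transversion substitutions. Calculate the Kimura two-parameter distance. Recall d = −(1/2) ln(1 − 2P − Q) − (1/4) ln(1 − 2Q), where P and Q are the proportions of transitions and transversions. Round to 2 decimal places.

P = 148/836 ≈ 0.177033 and Q = 31/836 ≈ 0.037081.
Under the Kimura two-parameter model, d = −½ ln(1 − 2P − Q) − ¼ ln(1 − 2Q).
1 − 2P − Q = 0.608853, giving −½ ln(0.608853) = 0.248089.
1 − 2Q = 0.925838, giving −¼ ln(0.925838) = 0.019264.
d = 0.248089 + 0.019264 = 0.267353.

0.27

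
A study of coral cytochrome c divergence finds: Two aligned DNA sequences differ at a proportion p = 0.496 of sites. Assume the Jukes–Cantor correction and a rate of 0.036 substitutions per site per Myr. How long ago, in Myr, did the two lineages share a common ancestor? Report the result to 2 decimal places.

11.28

d = −(3/4) ln(1 − 4p/3) = −0.75 ln(1 − 0.661333) = −0.75 ln(0.338667)
  = −0.75 × (-1.082738) = 0.812054 substitutions/site.
Under a molecular clock d = 2μt, so t = d/(2μ) = 0.812054 / (2 × 0.036) = 11.28 Myr.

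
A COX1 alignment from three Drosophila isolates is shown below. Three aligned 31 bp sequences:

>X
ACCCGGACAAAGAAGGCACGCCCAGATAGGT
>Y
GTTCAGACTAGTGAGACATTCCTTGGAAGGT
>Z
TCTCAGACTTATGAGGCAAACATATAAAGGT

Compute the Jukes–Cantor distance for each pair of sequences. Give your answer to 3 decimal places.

d(X,Y) = 0.777, d(X,Z) = 0.614, d(Y,Z) = 0.481

X–Y: 15/31 sites differ → p ≈ 0.483871, d = −0.75 ln(1 − 0.645161) = 0.777068 ≈ 0.777.
X–Z: 13/31 sites differ → p ≈ 0.419355, d = −0.75 ln(1 − 0.55914) = 0.614271 ≈ 0.614.
Y–Z: 11/31 sites differ → p ≈ 0.354839, d = −0.75 ln(1 − 0.473119) = 0.480585 ≈ 0.481.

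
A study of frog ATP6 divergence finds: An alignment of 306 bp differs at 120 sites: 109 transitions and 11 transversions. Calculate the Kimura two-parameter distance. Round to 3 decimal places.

0.709

P = 109/306 ≈ 0.356209 and Q = 11/306 ≈ 0.035948.
Under the Kimura two-parameter model, d = −½ ln(1 − 2P − Q) − ¼ ln(1 − 2Q).
1 − 2P − Q = 0.251634, giving −½ ln(0.251634) = 0.689890.
1 − 2Q = 0.928104, giving −¼ ln(0.928104) = 0.018653.
d = 0.689890 + 0.018653 = 0.708543.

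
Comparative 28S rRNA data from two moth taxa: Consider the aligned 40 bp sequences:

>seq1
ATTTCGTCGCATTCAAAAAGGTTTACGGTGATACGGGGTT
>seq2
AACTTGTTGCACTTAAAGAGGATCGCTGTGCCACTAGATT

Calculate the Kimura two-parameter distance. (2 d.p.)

0.63

Of 40 sites, 11 differences are transitions and 5 are transversions, so P = 11/40 = 0.275 and Q = 5/40 = 0.125.
Under the Kimura two-parameter model, d = −½ ln(1 − 2P − Q) − ¼ ln(1 − 2Q).
1 − 2P − Q = 0.325, giving −½ ln(0.325) = 0.561965.
1 − 2Q = 0.75, giving −¼ ln(0.75) = 0.071921.
d = 0.561965 + 0.071921 = 0.633886.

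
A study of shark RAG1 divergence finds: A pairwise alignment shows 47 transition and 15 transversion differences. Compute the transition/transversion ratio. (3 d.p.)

R = 47/15 = 3.133333… ≈ 3.133 (to 3 d.p.).

3.133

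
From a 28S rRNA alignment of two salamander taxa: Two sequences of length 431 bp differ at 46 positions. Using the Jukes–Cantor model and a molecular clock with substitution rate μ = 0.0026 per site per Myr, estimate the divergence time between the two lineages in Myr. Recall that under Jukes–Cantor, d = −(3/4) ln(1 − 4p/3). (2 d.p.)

22.14

p = 46/431 ≈ 0.106729.
d = −(3/4) ln(1 − 4p/3) = −0.75 ln(1 − 0.142305) = −0.75 ln(0.857695)
  = −0.75 × (-0.153507) = 0.115130 substitutions/site.
Under a molecular clock d = 2μt, so t = d/(2μ) = 0.115130 / (2 × 0.0026) = 22.14 Myr.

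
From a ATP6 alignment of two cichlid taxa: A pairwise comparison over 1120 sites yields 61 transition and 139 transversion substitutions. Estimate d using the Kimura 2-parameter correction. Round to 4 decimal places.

0.2040

P = 61/1120 ≈ 0.054464 and Q = 139/1120 ≈ 0.124107.
Under the Kimura two-parameter model, d = −½ ln(1 − 2P − Q) − ¼ ln(1 − 2Q).
1 − 2P − Q = 0.766965, giving −½ ln(0.766965) = 0.132657.
1 − 2Q = 0.751786, giving −¼ ln(0.751786) = 0.071326.
d = 0.132657 + 0.071326 = 0.203983.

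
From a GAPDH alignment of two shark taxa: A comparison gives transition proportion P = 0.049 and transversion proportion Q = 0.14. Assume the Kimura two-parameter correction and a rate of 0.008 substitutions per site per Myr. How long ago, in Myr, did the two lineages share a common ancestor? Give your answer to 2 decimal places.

Under the Kimura two-parameter model, d = −½ ln(1 − 2P − Q) − ¼ ln(1 − 2Q).
1 − 2P − Q = 0.762, giving −½ ln(0.762) = 0.135904.
1 − 2Q = 0.72, giving −¼ ln(0.72) = 0.082126.
d = 0.135904 + 0.082126 = 0.218030.
Under a molecular clock d = 2μt, so t = d/(2μ) = 0.218030 / (2 × 0.008) = 13.63 Myr.

13.63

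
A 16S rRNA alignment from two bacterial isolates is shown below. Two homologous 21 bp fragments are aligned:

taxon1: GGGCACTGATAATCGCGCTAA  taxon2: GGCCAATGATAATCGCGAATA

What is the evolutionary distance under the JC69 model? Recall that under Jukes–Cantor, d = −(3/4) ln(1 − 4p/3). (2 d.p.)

The sequences differ at 5 of 21 sites (3, 6, 18, 19, 20), so p = 5/21 ≈ 0.238095.
d = −(3/4) ln(1 − 4p/3) = −0.75 ln(1 − 0.31746) = −0.75 ln(0.68254)
  = −0.75 × (-0.381934) = 0.286451 substitutions/site.

0.29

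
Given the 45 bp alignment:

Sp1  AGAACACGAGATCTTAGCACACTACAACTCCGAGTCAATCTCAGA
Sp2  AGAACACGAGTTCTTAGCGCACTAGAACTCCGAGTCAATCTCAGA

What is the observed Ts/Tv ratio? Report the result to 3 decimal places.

0.500

Transitions are A↔G and C↔T; transversions are all other mismatches.
Transitions: 1. Transversions: 2.
R = 1/2 = 0.500.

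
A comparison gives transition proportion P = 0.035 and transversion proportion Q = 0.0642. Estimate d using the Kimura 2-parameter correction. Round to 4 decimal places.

Under the Kimura two-parameter model, d = −½ ln(1 − 2P − Q) − ¼ ln(1 − 2Q).
1 − 2P − Q = 0.8658, giving −½ ln(0.8658) = 0.072051.
1 − 2Q = 0.8716, giving −¼ ln(0.8716) = 0.034356.
d = 0.072051 + 0.034356 = 0.106407.

0.1064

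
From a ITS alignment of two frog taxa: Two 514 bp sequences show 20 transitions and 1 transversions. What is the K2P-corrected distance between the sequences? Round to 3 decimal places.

0.043

P = 20/514 ≈ 0.038911 and Q = 1/514 ≈ 0.001946.
Under the Kimura two-parameter model, d = −½ ln(1 − 2P − Q) − ¼ ln(1 − 2Q).
1 − 2P − Q = 0.920232, giving −½ ln(0.920232) = 0.041565.
1 − 2Q = 0.996108, giving −¼ ln(0.996108) = 0.000975.
d = 0.041565 + 0.000975 = 0.042540.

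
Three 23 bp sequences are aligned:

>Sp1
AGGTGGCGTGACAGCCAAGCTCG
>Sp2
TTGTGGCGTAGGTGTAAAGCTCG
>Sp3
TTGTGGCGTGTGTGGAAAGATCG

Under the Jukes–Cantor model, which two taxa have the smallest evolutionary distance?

Sp2 and Sp3

Sp1–Sp2: 8/23 differ, p = 0.348, d = 0.467.
Sp1–Sp3: 8/23 differ, p = 0.348, d = 0.467.
Sp2–Sp3: 4/23 differ, p = 0.174, d = 0.198.
The smallest distance is between Sp2 and Sp3.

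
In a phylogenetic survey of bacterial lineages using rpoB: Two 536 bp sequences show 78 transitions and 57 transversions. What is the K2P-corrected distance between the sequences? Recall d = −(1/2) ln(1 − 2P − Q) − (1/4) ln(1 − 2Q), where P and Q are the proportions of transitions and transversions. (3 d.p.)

P = 78/536 ≈ 0.145522 and Q = 57/536 ≈ 0.106343.
Under the Kimura two-parameter model, d = −½ ln(1 − 2P − Q) − ¼ ln(1 − 2Q).
1 − 2P − Q = 0.602613, giving −½ ln(0.602613) = 0.253240.
1 − 2Q = 0.787314, giving −¼ ln(0.787314) = 0.059782.
d = 0.253240 + 0.059782 = 0.313022.

0.313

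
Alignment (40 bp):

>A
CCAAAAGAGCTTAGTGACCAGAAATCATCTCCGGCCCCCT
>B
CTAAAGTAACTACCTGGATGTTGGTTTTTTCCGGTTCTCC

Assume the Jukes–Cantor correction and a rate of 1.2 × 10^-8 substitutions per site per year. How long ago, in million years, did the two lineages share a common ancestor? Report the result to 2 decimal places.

The sequences differ at 22 of 40 sites, so p = 22/40 = 0.55.
d = −(3/4) ln(1 − 4p/3) = −0.75 ln(1 − 0.733333) = −0.75 ln(0.266667)
  = −0.75 × (-1.321755) = 0.991316 substitutions/site.
Under a molecular clock d = 2μt, so t = d/(2μ) = 0.991316 / (2 × 1.2 × 10^-8) = 41.30 million years.

41.30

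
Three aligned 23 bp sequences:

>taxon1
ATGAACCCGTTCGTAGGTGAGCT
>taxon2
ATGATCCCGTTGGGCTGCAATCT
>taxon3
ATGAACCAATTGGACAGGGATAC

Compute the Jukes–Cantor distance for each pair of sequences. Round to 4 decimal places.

taxon1–taxon2: 8/23 sites differ → p ≈ 0.347826, d = −0.75 ln(1 − 0.463768) = 0.467391 ≈ 0.4674.
taxon1–taxon3: 10/23 sites differ → p ≈ 0.434783, d = −0.75 ln(1 − 0.579711) = 0.650110 ≈ 0.6501.
taxon2–taxon3: 9/23 sites differ → p ≈ 0.391304, d = −0.75 ln(1 − 0.521739) = 0.553199 ≈ 0.5532.

d(taxon1,taxon2) = 0.4674, d(taxon1,taxon3) = 0.6501, d(taxon2,taxon3) = 0.5532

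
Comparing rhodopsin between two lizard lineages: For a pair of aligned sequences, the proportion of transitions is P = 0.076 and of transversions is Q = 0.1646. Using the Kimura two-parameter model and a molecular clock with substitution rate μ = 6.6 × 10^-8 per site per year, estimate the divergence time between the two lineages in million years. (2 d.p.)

2.20

Under the Kimura two-parameter model, d = −½ ln(1 − 2P − Q) − ¼ ln(1 − 2Q).
1 − 2P − Q = 0.6834, giving −½ ln(0.6834) = 0.190337.
1 − 2Q = 0.6708, giving −¼ ln(0.6708) = 0.099821.
d = 0.190337 + 0.099821 = 0.290158.
Under a molecular clock d = 2μt, so t = d/(2μ) = 0.290158 / (2 × 6.6 × 10^-8) = 2.20 million years.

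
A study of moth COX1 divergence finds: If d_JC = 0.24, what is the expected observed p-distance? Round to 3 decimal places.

0.205

p = (3/4)(1 − e^(−4d/3)) = 0.75 × (1 − e^(-0.32)) = 0.75 × (1 − 0.726149) = 0.205388.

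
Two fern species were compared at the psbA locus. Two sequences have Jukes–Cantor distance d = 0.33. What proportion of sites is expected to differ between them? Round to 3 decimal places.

0.267

p = (3/4)(1 − e^(−4d/3)) = 0.75 × (1 − e^(-0.44)) = 0.75 × (1 − 0.644036) = 0.266973.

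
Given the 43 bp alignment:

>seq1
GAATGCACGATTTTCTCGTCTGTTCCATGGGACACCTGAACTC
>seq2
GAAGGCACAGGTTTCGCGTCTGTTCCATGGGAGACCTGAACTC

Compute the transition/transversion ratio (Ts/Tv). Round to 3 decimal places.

0.500

Transitions are A↔G and C↔T; transversions are all other mismatches.
Transitions: 2. Transversions: 4.
R = 2/4 = 0.500.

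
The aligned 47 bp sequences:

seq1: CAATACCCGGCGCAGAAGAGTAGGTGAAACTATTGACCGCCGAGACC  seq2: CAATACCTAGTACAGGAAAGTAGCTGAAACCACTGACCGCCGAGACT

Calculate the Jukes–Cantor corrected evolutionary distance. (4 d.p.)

The sequences differ at 10 of 47 sites (8, 9, 11, 12, 16, 18, 24, 31, 33, 47), so p = 10/47 ≈ 0.212766.
d = −(3/4) ln(1 − 4p/3) = −0.75 ln(1 − 0.283688) = −0.75 ln(0.716312)
  = −0.75 × (-0.333639) = 0.250229 substitutions/site.

0.2502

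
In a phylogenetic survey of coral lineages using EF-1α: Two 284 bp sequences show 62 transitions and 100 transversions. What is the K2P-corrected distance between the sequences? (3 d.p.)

1.082

P = 62/284 ≈ 0.21831 and Q = 100/284 ≈ 0.352113.
Under the Kimura two-parameter model, d = −½ ln(1 − 2P − Q) − ¼ ln(1 − 2Q).
1 − 2P − Q = 0.211267, giving −½ ln(0.211267) = 0.777316.
1 − 2Q = 0.295774, giving −¼ ln(0.295774) = 0.304540.
d = 0.777316 + 0.304540 = 1.081856.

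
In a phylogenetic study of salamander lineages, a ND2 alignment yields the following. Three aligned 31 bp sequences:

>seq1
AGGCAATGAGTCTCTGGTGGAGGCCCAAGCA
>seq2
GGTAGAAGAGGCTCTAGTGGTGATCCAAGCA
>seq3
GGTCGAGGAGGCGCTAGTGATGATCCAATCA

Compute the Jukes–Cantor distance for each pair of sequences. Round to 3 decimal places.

d(seq1,seq2) = 0.422, d(seq1,seq3) = 0.544, d(seq2,seq3) = 0.182

seq1–seq2: 10/31 sites differ → p ≈ 0.322581, d = −0.75 ln(1 − 0.430108) = 0.421731 ≈ 0.422.
seq1–seq3: 12/31 sites differ → p ≈ 0.387097, d = −0.75 ln(1 − 0.516129) = 0.544453 ≈ 0.544.
seq2–seq3: 5/31 sites differ → p ≈ 0.16129, d = −0.75 ln(1 − 0.215053) = 0.181604 ≈ 0.182.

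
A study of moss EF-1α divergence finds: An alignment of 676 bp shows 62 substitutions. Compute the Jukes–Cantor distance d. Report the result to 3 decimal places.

0.098

p = 62/676 ≈ 0.091716.
d = −(3/4) ln(1 − 4p/3) = −0.75 ln(1 − 0.122288) = −0.75 ln(0.877712)
  = −0.75 × (-0.130437) = 0.097828 substitutions/site.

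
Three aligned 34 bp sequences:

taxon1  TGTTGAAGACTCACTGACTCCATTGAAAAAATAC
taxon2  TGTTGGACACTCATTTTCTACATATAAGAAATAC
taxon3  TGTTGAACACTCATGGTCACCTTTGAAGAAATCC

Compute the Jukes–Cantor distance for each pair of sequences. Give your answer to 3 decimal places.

taxon1–taxon2: 9/34 sites differ → p ≈ 0.264706, d = −0.75 ln(1 − 0.352941) = 0.326488 ≈ 0.326.
taxon1–taxon3: 8/34 sites differ → p ≈ 0.235294, d = −0.75 ln(1 − 0.313725) = 0.282358 ≈ 0.282.
taxon2–taxon3: 9/34 sites differ → p ≈ 0.264706, d = −0.75 ln(1 − 0.352941) = 0.326488 ≈ 0.326.

d(taxon1,taxon2) = 0.326, d(taxon1,taxon3) = 0.282, d(taxon2,taxon3) = 0.326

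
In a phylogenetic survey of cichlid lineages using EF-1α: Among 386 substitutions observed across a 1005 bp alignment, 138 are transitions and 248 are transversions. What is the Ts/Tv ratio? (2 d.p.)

0.56

R = 138/248 = 0.556451… ≈ 0.56 (to 2 d.p.).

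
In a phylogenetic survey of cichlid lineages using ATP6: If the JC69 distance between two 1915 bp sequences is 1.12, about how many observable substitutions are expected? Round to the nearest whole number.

1114

Invert JC69: p = (3/4)(1 − e^(−4d/3)) = 0.75 × (1 − e^(-1.493333)) = 0.75 × (1 − 0.224623) = 0.581533.
Expected differing sites = pL ≈ 0.581533 × 1915 = 1113.635695 ≈ 1114.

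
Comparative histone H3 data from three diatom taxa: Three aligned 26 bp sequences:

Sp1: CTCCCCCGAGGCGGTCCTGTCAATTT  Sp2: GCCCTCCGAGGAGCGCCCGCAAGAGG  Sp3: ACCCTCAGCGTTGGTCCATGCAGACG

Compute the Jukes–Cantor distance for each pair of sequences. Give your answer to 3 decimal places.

d(Sp1,Sp2) = 0.824, d(Sp1,Sp3) = 0.949, d(Sp2,Sp3) = 0.717

Sp1–Sp2: 13/26 sites differ → p = 0.5, d = −0.75 ln(1 − 0.666667) = 0.823960 ≈ 0.824.
Sp1–Sp3: 14/26 sites differ → p ≈ 0.538462, d = −0.75 ln(1 − 0.717949) = 0.949251 ≈ 0.949.
Sp2–Sp3: 12/26 sites differ → p ≈ 0.461538, d = −0.75 ln(1 − 0.615384) = 0.716632 ≈ 0.717.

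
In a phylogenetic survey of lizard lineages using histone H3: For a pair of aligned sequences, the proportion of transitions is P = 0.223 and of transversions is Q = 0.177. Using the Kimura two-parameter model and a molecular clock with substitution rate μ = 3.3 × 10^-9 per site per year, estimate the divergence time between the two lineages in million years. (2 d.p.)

90.45

Under the Kimura two-parameter model, d = −½ ln(1 − 2P − Q) − ¼ ln(1 − 2Q).
1 − 2P − Q = 0.377, giving −½ ln(0.377) = 0.487755.
1 − 2Q = 0.646, giving −¼ ln(0.646) = 0.109239.
d = 0.487755 + 0.109239 = 0.596994.
Under a molecular clock d = 2μt, so t = d/(2μ) = 0.596994 / (2 × 3.3 × 10^-9) = 90.45 million years.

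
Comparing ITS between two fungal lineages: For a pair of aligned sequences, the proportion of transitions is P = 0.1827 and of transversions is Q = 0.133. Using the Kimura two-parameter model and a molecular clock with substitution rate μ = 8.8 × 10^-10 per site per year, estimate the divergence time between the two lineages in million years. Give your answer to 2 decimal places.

239.94

Under the Kimura two-parameter model, d = −½ ln(1 − 2P − Q) − ¼ ln(1 − 2Q).
1 − 2P − Q = 0.5016, giving −½ ln(0.5016) = 0.344976.
1 − 2Q = 0.734, giving −¼ ln(0.734) = 0.077312.
d = 0.344976 + 0.077312 = 0.422288.
Under a molecular clock d = 2μt, so t = d/(2μ) = 0.422288 / (2 × 8.8 × 10^-10) = 239.94 million years.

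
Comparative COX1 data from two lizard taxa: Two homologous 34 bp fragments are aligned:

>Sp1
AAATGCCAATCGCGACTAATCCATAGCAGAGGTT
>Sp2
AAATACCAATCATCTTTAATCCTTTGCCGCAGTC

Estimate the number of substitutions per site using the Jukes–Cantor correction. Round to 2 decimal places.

The sequences differ at 12 of 34 sites, so p = 12/34 ≈ 0.352941.
d = −(3/4) ln(1 − 4p/3) = −0.75 ln(1 − 0.470588) = −0.75 ln(0.529412)
  = −0.75 × (-0.635988) = 0.476991 substitutions/site.

0.48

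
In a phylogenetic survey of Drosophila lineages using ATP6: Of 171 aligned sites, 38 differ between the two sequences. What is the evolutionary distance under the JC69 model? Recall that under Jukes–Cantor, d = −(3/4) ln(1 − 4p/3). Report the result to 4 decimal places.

0.2635

p = 38/171 ≈ 0.222222.
d = −(3/4) ln(1 − 4p/3) = −0.75 ln(1 − 0.296296) = −0.75 ln(0.703704)
  = −0.75 × (-0.351397) = 0.263548 substitutions/site.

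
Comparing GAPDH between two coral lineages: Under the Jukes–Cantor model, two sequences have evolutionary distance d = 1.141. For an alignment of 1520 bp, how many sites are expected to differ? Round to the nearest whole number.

891

Invert JC69: p = (3/4)(1 − e^(−4d/3)) = 0.75 × (1 − e^(-1.521333)) = 0.75 × (1 − 0.218421) = 0.586184.
Expected differing sites = pL ≈ 0.586184 × 1520 = 890.99968 ≈ 891.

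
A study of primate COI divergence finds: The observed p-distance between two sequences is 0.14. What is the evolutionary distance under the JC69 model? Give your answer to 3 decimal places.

0.155

d = −(3/4) ln(1 − 4p/3) = −0.75 ln(1 − 0.186667) = −0.75 ln(0.813333)
  = −0.75 × (-0.206615) = 0.154961 substitutions/site.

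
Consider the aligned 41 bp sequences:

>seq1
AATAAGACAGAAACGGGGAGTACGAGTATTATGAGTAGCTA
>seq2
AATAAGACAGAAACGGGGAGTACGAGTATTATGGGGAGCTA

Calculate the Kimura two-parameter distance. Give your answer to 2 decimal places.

0.05

Of 41 sites, 1 differences are transitions and 1 are transversions, so P = 1/41 ≈ 0.02439 and Q = 1/41 ≈ 0.02439.
Under the Kimura two-parameter model, d = −½ ln(1 − 2P − Q) − ¼ ln(1 − 2Q).
1 − 2P − Q = 0.92683, giving −½ ln(0.92683) = 0.037993.
1 − 2Q = 0.95122, giving −¼ ln(0.95122) = 0.012502.
d = 0.037993 + 0.012502 = 0.050495.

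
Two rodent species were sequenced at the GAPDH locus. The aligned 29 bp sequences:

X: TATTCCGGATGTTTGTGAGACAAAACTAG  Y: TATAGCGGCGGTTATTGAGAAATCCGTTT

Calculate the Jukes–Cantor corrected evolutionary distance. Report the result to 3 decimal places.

The sequences differ at 13 of 29 sites, so p = 13/29 ≈ 0.448276.
d = −(3/4) ln(1 − 4p/3) = −0.75 ln(1 − 0.597701) = −0.75 ln(0.402299)
  = −0.75 × (-0.910560) = 0.682920 substitutions/site.

0.683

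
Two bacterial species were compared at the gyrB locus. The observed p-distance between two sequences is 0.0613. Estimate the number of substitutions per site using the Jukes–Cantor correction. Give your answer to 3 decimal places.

d = −(3/4) ln(1 − 4p/3) = −0.75 ln(1 − 0.081733) = −0.75 ln(0.918267)
  = −0.75 × (-0.085267) = 0.063950 substitutions/site.

0.064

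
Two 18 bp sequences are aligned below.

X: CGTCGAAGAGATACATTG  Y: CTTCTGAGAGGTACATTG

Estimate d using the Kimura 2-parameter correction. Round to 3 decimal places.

Of 18 sites, 2 differences are transitions and 2 are transversions, so P = 2/18 ≈ 0.111111 and Q = 2/18 ≈ 0.111111.
Under the Kimura two-parameter model, d = −½ ln(1 − 2P − Q) − ¼ ln(1 − 2Q).
1 − 2P − Q = 0.666667, giving −½ ln(0.666667) = 0.202732.
1 − 2Q = 0.777778, giving −¼ ln(0.777778) = 0.062829.
d = 0.202732 + 0.062829 = 0.265561.

0.266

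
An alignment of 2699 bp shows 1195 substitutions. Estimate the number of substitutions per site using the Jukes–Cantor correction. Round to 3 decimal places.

0.669

p = 1195/2699 ≈ 0.442757.
d = −(3/4) ln(1 − 4p/3) = −0.75 ln(1 − 0.590343) = −0.75 ln(0.409657)
  = −0.75 × (-0.892435) = 0.669326 substitutions/site.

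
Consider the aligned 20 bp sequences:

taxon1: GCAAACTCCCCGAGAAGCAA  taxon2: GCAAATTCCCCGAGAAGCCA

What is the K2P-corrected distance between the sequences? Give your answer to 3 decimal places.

0.108

Of 20 sites, 1 differences are transitions and 1 are transversions, so P = 1/20 = 0.05 and Q = 1/20 = 0.05.
Under the Kimura two-parameter model, d = −½ ln(1 − 2P − Q) − ¼ ln(1 − 2Q).
1 − 2P − Q = 0.85, giving −½ ln(0.85) = 0.081259.
1 − 2Q = 0.9, giving −¼ ln(0.9) = 0.026340.
d = 0.081259 + 0.026340 = 0.107599.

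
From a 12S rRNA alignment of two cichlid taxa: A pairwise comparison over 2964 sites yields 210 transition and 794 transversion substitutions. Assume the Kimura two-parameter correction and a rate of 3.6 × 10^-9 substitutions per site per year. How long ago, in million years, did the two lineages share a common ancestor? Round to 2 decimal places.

63.24

P = 210/2964 ≈ 0.07085 and Q = 794/2964 ≈ 0.267881.
Under the Kimura two-parameter model, d = −½ ln(1 − 2P − Q) − ¼ ln(1 − 2Q).
1 − 2P − Q = 0.590419, giving −½ ln(0.590419) = 0.263461.
1 − 2Q = 0.464238, giving −¼ ln(0.464238) = 0.191839.
d = 0.263461 + 0.191839 = 0.455300.
Under a molecular clock d = 2μt, so t = d/(2μ) = 0.455300 / (2 × 3.6 × 10^-9) = 63.24 million years.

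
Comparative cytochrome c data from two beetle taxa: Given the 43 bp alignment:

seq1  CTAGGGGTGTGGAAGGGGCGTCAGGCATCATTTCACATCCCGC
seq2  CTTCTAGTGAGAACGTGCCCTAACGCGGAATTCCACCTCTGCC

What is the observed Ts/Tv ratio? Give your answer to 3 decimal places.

0.333

Transitions are A↔G and C↔T; transversions are all other mismatches.
Transitions: 5. Transversions: 15.
R = 5/15 = 0.333333… ≈ 0.333 (to 3 d.p.).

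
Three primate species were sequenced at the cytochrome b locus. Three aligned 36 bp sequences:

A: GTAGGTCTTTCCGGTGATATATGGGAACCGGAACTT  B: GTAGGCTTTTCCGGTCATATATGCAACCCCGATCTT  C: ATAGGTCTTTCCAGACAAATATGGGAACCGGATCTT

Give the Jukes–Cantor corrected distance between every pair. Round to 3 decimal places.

d(A,B) = 0.264, d(A,C) = 0.188, d(B,C) = 0.347

A–B: 8/36 sites differ → p ≈ 0.222222, d = −0.75 ln(1 − 0.296296) = 0.263548 ≈ 0.264.
A–C: 6/36 sites differ → p ≈ 0.166667, d = −0.75 ln(1 − 0.222223) = 0.188487 ≈ 0.188.
B–C: 10/36 sites differ → p ≈ 0.277778, d = −0.75 ln(1 − 0.370371) = 0.346968 ≈ 0.347.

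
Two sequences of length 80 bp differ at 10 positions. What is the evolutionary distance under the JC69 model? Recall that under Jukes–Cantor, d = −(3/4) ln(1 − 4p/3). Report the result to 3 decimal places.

0.137

p = 10/80 = 0.125.
d = −(3/4) ln(1 − 4p/3) = −0.75 ln(1 − 0.166667) = −0.75 ln(0.833333)
  = −0.75 × (-0.182322) = 0.136742 substitutions/site.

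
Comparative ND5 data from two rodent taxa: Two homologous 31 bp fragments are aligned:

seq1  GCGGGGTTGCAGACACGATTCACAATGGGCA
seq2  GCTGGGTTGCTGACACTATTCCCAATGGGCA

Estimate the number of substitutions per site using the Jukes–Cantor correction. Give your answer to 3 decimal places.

0.142

The sequences differ at 4 of 31 sites (3, 11, 17, 22), so p = 4/31 ≈ 0.129032.
d = −(3/4) ln(1 − 4p/3) = −0.75 ln(1 − 0.172043) = −0.75 ln(0.827957)
  = −0.75 × (-0.188794) = 0.141596 substitutions/site.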